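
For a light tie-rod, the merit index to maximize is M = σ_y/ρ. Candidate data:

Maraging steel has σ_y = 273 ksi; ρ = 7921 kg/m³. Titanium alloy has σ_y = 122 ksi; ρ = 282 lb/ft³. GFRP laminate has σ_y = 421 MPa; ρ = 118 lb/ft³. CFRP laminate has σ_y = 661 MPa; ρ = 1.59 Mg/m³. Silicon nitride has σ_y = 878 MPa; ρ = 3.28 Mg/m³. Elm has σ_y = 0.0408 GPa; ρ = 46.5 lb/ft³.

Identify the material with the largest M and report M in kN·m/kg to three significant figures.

CFRP laminate, M = 416 kN·m/kg

Normalizing units and computing the index:
  maraging steel: σ_y = 1882 MPa, ρ = 7921 kg/m³
  titanium alloy: σ_y = 841.2 MPa, ρ = 4517 kg/m³
  GFRP laminate: σ_y = 421.0 MPa, ρ = 1890 kg/m³
  CFRP laminate: σ_y = 661.0 MPa, ρ = 1590 kg/m³
  silicon nitride: σ_y = 878.0 MPa, ρ = 3280 kg/m³
  elm: σ_y = 40.80 MPa, ρ = 744.9 kg/m³
  CFRP laminate: M = 416 kN·m/kg
  silicon nitride: M = 268 kN·m/kg
  maraging steel: M = 238 kN·m/kg
  GFRP laminate: M = 223 kN·m/kg
  titanium alloy: M = 186 kN·m/kg
  elm: M = 54.8 kN·m/kg
Highest index: CFRP laminate.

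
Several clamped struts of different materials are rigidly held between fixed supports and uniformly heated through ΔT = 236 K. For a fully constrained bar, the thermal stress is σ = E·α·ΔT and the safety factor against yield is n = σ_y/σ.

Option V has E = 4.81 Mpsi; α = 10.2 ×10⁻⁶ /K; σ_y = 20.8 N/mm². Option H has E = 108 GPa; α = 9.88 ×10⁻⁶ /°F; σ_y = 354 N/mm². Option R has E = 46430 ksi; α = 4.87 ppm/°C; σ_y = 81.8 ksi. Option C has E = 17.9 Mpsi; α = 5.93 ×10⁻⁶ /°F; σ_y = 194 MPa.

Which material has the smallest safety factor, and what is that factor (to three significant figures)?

Per material, after unit conversion:
  option V: E = 33.16, α = 10.2, σ_y = 20.80 → σ = 79.8 MPa, n = 0.261
  option H: E = 108.0, α = 17.8, σ_y = 354.0 → σ = 453 MPa, n = 0.781
  option R: E = 320.1, α = 4.87, σ_y = 564.0 → σ = 368 MPa, n = 1.53
  option C: E = 123.4, α = 10.7, σ_y = 194.0 → σ = 311 MPa, n = 0.624
Smallest n: option V with n = 0.261.

option V, n = 0.261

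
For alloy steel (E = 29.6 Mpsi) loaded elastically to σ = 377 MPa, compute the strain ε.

E = 29.6 Mpsi = 204.1 GPa = 204100 MPa.
ε = σ/E = 377 / 204100 = 1.85×10⁻³.

1.85×10⁻³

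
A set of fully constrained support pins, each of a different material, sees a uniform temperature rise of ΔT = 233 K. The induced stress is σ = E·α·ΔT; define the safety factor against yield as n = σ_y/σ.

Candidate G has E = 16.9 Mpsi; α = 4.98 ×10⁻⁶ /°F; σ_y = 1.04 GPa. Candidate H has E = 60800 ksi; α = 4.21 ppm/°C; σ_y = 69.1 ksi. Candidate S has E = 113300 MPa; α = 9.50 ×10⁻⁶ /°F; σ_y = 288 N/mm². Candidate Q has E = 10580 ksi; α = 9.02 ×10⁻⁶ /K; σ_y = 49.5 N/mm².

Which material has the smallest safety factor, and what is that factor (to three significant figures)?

candidate Q, n = 0.323

Per material, after unit conversion:
  candidate G: E = 116.5, α = 8.96, σ_y = 1040 → σ = 243 MPa, n = 4.27
  candidate H: E = 419.2, α = 4.21, σ_y = 476.4 → σ = 411 MPa, n = 1.16
  candidate S: E = 113.3, α = 17.1, σ_y = 288.0 → σ = 451 MPa, n = 0.638
  candidate Q: E = 72.95, α = 9.02, σ_y = 49.50 → σ = 153 MPa, n = 0.323
Candidate Q has the lowest safety factor, n = 0.323.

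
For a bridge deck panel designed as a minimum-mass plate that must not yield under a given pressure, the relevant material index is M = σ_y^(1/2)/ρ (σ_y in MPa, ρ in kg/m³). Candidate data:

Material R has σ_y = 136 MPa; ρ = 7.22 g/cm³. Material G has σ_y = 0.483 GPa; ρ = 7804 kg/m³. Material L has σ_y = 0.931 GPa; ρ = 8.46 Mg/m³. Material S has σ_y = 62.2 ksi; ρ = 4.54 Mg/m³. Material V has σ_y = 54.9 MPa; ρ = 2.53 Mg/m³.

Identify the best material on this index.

Putting every candidate on a common basis:
  material R: σ_y = 136.0 MPa, ρ = 7220 kg/m³
  material G: σ_y = 483.0 MPa, ρ = 7804 kg/m³
  material L: σ_y = 931.0 MPa, ρ = 8460 kg/m³
  material S: σ_y = 428.9 MPa, ρ = 4540 kg/m³
  material V: σ_y = 54.90 MPa, ρ = 2530 kg/m³
  material S: M = 4.56×10⁻³
  material L: M = 3.61×10⁻³
  material V: M = 2.93×10⁻³
  material G: M = 2.82×10⁻³
  material R: M = 1.62×10⁻³
Material S ranks first.

material S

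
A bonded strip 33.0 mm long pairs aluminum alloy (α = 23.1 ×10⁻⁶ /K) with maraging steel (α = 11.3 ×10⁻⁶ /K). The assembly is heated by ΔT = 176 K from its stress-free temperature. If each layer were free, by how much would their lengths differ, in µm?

68.5 µm

Δα = |23.1 − 11.3|×10⁻⁶/K = 11.8×10⁻⁶/K.
ΔL_mismatch = Δα·L·ΔT = 11.8×10⁻⁶ × 33.0 mm × 176.0 K = 68.5 µm.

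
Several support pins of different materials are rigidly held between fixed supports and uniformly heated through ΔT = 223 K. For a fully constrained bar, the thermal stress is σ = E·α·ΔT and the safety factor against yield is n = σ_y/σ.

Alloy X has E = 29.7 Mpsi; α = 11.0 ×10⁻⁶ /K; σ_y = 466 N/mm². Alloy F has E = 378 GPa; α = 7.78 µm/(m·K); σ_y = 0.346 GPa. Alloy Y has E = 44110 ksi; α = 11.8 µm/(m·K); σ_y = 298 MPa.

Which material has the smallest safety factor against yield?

alloy Y

With everything in SI (GPa, ×10⁻⁶/K, MPa):
  alloy X: E = 204.8, α = 11.0, σ_y = 466.0 → σ = 502 MPa, n = 0.928
  alloy F: E = 378.0, α = 7.78, σ_y = 346.0 → σ = 656 MPa, n = 0.528
  alloy Y: E = 304.1, α = 11.8, σ_y = 298.0 → σ = 800 MPa, n = 0.372
Smallest n: alloy Y with n = 0.372.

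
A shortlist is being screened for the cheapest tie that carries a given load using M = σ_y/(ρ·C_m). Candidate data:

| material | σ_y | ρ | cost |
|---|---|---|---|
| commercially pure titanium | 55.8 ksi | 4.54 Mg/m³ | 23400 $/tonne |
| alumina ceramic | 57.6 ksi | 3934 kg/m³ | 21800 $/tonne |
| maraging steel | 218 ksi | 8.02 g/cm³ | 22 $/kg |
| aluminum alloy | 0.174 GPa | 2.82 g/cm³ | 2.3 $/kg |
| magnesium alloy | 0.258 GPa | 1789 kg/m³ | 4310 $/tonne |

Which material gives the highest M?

After converting to SI:
  commercially pure titanium: σ_y = 384.7 MPa, ρ = 4540 kg/m³, cost = 23.40 $/kg
  alumina ceramic: σ_y = 397.1 MPa, ρ = 3934 kg/m³, cost = 21.80 $/kg
  maraging steel: σ_y = 1503 MPa, ρ = 8020 kg/m³, cost = 22.00 $/kg
  aluminum alloy: σ_y = 174.0 MPa, ρ = 2820 kg/m³, cost = 2.300 $/kg
  magnesium alloy: σ_y = 258.0 MPa, ρ = 1789 kg/m³, cost = 4.310 $/kg
  magnesium alloy: M = 33.5 kN·m per $
  aluminum alloy: M = 26.8 kN·m per $
  maraging steel: M = 8.52 kN·m per $
  alumina ceramic: M = 4.63 kN·m per $
  commercially pure titanium: M = 3.62 kN·m per $
Magnesium alloy has the largest M.

magnesium alloy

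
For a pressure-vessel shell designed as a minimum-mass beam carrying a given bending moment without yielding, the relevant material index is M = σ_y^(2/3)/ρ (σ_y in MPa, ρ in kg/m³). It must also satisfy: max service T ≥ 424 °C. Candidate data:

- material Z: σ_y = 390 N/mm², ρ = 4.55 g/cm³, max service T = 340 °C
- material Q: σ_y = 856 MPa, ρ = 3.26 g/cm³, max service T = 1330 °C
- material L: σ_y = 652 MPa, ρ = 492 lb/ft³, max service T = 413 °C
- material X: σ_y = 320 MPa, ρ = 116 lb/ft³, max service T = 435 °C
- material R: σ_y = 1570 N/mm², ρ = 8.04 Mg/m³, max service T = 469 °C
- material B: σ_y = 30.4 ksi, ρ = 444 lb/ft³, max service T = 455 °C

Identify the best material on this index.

Screen on constraints: max service T ≥ 424 °C. Survivors: material Q, material X, material R, material B.
Normalizing units and computing the index:
  material Q: σ_y = 856.0 MPa, ρ = 3260 kg/m³
  material X: σ_y = 320.0 MPa, ρ = 1858 kg/m³
  material R: σ_y = 1570 MPa, ρ = 8040 kg/m³
  material B: σ_y = 209.6 MPa, ρ = 7112 kg/m³
  material Q: M = 27.7×10⁻³
  material X: M = 25.2×10⁻³
  material R: M = 16.8×10⁻³
  material B: M = 4.96×10⁻³
The maximum is for material Q.

material Q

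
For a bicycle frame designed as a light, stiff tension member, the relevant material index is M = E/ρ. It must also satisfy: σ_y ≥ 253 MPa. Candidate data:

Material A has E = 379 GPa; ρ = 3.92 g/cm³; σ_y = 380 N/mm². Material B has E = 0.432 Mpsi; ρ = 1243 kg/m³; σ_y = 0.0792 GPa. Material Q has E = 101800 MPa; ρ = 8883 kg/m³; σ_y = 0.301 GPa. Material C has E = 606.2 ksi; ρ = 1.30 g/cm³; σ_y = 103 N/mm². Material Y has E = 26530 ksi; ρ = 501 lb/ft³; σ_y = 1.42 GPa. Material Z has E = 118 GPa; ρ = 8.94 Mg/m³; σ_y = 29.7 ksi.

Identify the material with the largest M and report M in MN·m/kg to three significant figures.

material A, M = 96.7 MN·m/kg

Screen on constraints: σ_y ≥ 253 MPa. Survivors: material A, material Q, material Y.
In SI units:
  material A: E = 379.0 GPa, ρ = 3920 kg/m³
  material Q: E = 101.8 GPa, ρ = 8883 kg/m³
  material Y: E = 182.9 GPa, ρ = 8025 kg/m³
  material A: M = 96.7 MN·m/kg
  material Y: M = 22.8 MN·m/kg
  material Q: M = 11.5 MN·m/kg
Material A has the largest M.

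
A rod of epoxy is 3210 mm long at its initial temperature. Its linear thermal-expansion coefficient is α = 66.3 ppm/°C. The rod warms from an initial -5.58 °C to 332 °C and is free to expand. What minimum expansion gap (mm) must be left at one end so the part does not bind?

71.8 mm

ΔT = 332 − (-5.58) = 337.6 K.
ΔL = α·L₀·ΔT = 66.3×10⁻⁶ × 3210 mm × 337.6 K = 71.8 mm.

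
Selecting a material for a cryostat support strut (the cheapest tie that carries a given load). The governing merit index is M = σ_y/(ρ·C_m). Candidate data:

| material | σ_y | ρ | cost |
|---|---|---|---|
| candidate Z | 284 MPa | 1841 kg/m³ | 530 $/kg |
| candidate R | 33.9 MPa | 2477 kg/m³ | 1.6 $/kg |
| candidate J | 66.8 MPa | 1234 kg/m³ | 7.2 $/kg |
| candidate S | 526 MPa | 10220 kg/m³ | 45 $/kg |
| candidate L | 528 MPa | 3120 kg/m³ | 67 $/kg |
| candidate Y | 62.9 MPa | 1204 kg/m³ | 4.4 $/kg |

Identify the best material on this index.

Computing M directly (units already consistent):
  candidate Y: M = 11.9 kN·m per $
  candidate R: M = 8.55 kN·m per $
  candidate J: M = 7.52 kN·m per $
  candidate L: M = 2.53 kN·m per $
  candidate S: M = 1.14 kN·m per $
  candidate Z: M = 0.291 kN·m per $
The maximum is for candidate Y.

candidate Y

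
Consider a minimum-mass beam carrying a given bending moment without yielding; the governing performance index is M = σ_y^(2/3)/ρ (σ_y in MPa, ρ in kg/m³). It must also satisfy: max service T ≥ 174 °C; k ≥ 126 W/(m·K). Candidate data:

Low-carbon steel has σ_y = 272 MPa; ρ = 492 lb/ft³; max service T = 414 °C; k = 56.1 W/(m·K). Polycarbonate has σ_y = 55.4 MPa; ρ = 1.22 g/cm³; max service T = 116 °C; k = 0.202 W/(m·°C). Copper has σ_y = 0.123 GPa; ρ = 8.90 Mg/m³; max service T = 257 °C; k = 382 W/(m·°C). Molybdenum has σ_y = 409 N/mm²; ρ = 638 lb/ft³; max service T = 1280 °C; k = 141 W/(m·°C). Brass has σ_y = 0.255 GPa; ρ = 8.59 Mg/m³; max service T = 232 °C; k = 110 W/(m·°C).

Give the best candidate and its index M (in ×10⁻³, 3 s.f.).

Screen on constraints: max service T ≥ 174 °C; k ≥ 126 W/(m·K). Survivors: copper, molybdenum.
Convert each candidate to consistent units, then evaluate M:
  copper: σ_y = 123.0 MPa, ρ = 8900 kg/m³
  molybdenum: σ_y = 409.0 MPa, ρ = 10220 kg/m³
  molybdenum: M = 5.39×10⁻³
  copper: M = 2.78×10⁻³
Molybdenum has the largest M.

molybdenum, M = 5.39×10⁻³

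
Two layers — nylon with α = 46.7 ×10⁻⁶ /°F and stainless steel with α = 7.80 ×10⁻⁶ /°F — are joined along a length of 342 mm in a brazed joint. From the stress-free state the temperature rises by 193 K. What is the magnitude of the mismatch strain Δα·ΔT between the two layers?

nylon: α = 46.7×10⁻⁶/°F × 9/5 = 84.1×10⁻⁶/K.
stainless steel: α = 7.80×10⁻⁶/°F × 9/5 = 14.0×10⁻⁶/K.
Δα = |84.1 − 14.0|×10⁻⁶/K = 70.0×10⁻⁶/K.
Mismatch strain = Δα·ΔT = 70.0×10⁻⁶ × 193.0 = 0.0135.

0.0135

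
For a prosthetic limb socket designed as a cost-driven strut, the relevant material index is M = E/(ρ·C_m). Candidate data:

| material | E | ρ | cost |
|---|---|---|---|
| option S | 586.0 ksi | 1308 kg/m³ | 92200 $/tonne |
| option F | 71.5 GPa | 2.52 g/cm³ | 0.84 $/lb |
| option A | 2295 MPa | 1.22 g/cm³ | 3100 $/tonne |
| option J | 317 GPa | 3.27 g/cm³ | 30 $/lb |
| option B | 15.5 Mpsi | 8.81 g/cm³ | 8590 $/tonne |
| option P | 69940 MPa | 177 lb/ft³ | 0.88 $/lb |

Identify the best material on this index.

option F

Normalizing units and computing the index:
  option S: E = 4.040 GPa, ρ = 1308 kg/m³, cost = 92.20 $/kg
  option F: E = 71.50 GPa, ρ = 2520 kg/m³, cost = 1.852 $/kg
  option A: E = 2.295 GPa, ρ = 1220 kg/m³, cost = 3.100 $/kg
  option J: E = 317.0 GPa, ρ = 3270 kg/m³, cost = 66.14 $/kg
  option B: E = 106.9 GPa, ρ = 8810 kg/m³, cost = 8.590 $/kg
  option P: E = 69.94 GPa, ρ = 2835 kg/m³, cost = 1.940 $/kg
  option F: M = 15.3 MN·m per $
  option P: M = 12.7 MN·m per $
  option J: M = 1.47 MN·m per $
  option B: M = 1.41 MN·m per $
  option A: M = 0.607 MN·m per $
  option S: M = 0.0335 MN·m per $
Option F has the largest M.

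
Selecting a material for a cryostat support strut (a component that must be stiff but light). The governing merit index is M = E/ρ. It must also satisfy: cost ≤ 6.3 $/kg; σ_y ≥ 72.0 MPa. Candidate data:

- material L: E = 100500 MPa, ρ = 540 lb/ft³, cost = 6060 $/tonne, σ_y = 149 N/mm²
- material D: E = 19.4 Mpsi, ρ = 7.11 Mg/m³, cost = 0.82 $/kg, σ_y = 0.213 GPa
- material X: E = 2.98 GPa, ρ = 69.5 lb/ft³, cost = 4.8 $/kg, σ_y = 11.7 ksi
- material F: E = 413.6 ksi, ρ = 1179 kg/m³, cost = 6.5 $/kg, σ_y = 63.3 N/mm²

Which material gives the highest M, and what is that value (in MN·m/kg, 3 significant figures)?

material D, M = 18.8 MN·m/kg

Screen on constraints: cost ≤ 6.3 $/kg; σ_y ≥ 72.0 MPa. Survivors: material L, material D, material X.
Putting every candidate on a common basis:
  material L: E = 100.5 GPa, ρ = 8650 kg/m³
  material D: E = 133.8 GPa, ρ = 7110 kg/m³
  material X: E = 2.980 GPa, ρ = 1113 kg/m³
  material D: M = 18.8 MN·m/kg
  material L: M = 11.6 MN·m/kg
  material X: M = 2.68 MN·m/kg
Highest index: material D.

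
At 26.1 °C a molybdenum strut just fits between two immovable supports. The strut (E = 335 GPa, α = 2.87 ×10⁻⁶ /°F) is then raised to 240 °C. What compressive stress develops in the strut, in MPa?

α = 2.87×10⁻⁶/°F × 9/5 = 5.17×10⁻⁶/K.
ΔT = 213.9 K. Constrained thermal stress σ = E·α·ΔT = 335.0×10³ MPa × 5.17×10⁻⁶ × 213.9 = 370 MPa (compressive).

370 MPa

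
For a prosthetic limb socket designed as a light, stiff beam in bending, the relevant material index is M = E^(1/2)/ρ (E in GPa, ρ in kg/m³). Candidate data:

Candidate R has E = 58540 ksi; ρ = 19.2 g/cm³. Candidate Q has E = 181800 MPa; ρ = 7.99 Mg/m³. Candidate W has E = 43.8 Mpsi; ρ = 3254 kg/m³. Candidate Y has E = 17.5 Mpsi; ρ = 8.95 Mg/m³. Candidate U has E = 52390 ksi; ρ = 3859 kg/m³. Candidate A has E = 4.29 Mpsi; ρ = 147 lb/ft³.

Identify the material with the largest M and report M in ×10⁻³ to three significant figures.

Normalizing units and computing the index:
  candidate R: E = 403.6 GPa, ρ = 19200 kg/m³
  candidate Q: E = 181.8 GPa, ρ = 7990 kg/m³
  candidate W: E = 302.0 GPa, ρ = 3254 kg/m³
  candidate Y: E = 120.7 GPa, ρ = 8950 kg/m³
  candidate U: E = 361.2 GPa, ρ = 3859 kg/m³
  candidate A: E = 29.58 GPa, ρ = 2355 kg/m³
  candidate W: M = 5.34×10⁻³
  candidate U: M = 4.93×10⁻³
  candidate A: M = 2.31×10⁻³
  candidate Q: M = 1.69×10⁻³
  candidate Y: M = 1.23×10⁻³
  candidate R: M = 1.05×10⁻³
Highest index: candidate W.

candidate W, M = 5.34×10⁻³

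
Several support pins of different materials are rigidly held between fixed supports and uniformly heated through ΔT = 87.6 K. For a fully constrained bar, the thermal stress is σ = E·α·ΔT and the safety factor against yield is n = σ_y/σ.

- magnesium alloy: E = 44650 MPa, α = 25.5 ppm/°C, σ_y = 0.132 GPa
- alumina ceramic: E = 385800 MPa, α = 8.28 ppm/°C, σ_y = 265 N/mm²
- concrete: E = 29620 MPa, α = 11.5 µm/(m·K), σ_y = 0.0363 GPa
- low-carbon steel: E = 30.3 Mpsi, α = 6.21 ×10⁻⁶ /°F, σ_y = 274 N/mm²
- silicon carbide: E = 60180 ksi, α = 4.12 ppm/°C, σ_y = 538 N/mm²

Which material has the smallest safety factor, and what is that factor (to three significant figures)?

alumina ceramic, n = 0.947

With everything in SI (GPa, ×10⁻⁶/K, MPa):
  magnesium alloy: E = 44.65, α = 25.5, σ_y = 132.0 → σ = 99.7 MPa, n = 1.32
  alumina ceramic: E = 385.8, α = 8.28, σ_y = 265.0 → σ = 280 MPa, n = 0.947
  concrete: E = 29.62, α = 11.5, σ_y = 36.30 → σ = 29.8 MPa, n = 1.22
  low-carbon steel: E = 208.9, α = 11.2, σ_y = 274.0 → σ = 205 MPa, n = 1.34
  silicon carbide: E = 414.9, α = 4.12, σ_y = 538.0 → σ = 150 MPa, n = 3.59
The minimum is alumina ceramic at n = 0.947.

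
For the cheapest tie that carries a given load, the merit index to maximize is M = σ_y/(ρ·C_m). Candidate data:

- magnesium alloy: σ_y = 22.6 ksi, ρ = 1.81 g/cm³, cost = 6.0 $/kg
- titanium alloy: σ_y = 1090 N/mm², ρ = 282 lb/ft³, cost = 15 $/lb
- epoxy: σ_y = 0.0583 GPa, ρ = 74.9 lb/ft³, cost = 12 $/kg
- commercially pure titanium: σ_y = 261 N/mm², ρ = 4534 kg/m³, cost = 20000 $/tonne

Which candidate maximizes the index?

After converting to SI:
  magnesium alloy: σ_y = 155.8 MPa, ρ = 1810 kg/m³, cost = 6.000 $/kg
  titanium alloy: σ_y = 1090 MPa, ρ = 4517 kg/m³, cost = 33.07 $/kg
  epoxy: σ_y = 58.30 MPa, ρ = 1200 kg/m³, cost = 12.00 $/kg
  commercially pure titanium: σ_y = 261.0 MPa, ρ = 4534 kg/m³, cost = 20.00 $/kg
  magnesium alloy: M = 14.3 kN·m per $
  titanium alloy: M = 7.30 kN·m per $
  epoxy: M = 4.05 kN·m per $
  commercially pure titanium: M = 2.88 kN·m per $
Highest index: magnesium alloy.

magnesium alloy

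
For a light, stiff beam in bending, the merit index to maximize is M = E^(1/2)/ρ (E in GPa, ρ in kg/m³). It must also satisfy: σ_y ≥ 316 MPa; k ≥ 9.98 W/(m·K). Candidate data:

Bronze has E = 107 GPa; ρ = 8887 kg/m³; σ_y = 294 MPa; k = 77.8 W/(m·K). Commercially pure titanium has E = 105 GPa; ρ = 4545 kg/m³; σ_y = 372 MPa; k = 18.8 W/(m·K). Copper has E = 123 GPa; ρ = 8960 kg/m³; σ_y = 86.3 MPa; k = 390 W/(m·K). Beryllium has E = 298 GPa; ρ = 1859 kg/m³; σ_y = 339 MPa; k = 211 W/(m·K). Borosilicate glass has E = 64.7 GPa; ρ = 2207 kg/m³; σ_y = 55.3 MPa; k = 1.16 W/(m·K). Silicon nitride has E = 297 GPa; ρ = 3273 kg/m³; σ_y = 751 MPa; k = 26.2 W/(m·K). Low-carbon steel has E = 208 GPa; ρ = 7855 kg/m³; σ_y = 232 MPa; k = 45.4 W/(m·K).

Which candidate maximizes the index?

Screen on constraints: σ_y ≥ 316 MPa; k ≥ 9.98 W/(m·K). Survivors: commercially pure titanium, beryllium, silicon nitride.
Computing M directly (units already consistent):
  beryllium: M = 9.29×10⁻³
  silicon nitride: M = 5.27×10⁻³
  commercially pure titanium: M = 2.25×10⁻³
The maximum is for beryllium.

beryllium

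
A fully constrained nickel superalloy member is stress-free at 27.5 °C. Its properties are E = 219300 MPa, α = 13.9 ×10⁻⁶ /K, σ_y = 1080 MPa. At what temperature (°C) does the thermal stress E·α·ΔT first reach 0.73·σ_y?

E = 219300 MPa = 219.3 GPa.
E·α·ΔT = 788.4 MPa ⇒ ΔT = 788.4 / (219.3×10³ × 13.9×10⁻⁶) = 258.6 K.
T = 27.5 + 258.6 = 286.1 °C.

286 °C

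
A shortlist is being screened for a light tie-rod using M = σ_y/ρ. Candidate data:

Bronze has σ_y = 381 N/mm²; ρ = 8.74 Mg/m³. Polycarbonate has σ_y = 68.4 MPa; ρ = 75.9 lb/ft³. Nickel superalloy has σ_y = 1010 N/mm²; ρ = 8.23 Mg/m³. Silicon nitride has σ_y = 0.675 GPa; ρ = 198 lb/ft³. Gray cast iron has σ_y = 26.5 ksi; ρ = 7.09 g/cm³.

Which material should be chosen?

In SI units:
  bronze: σ_y = 381.0 MPa, ρ = 8740 kg/m³
  polycarbonate: σ_y = 68.40 MPa, ρ = 1216 kg/m³
  nickel superalloy: σ_y = 1010 MPa, ρ = 8230 kg/m³
  silicon nitride: σ_y = 675.0 MPa, ρ = 3172 kg/m³
  gray cast iron: σ_y = 182.7 MPa, ρ = 7090 kg/m³
  silicon nitride: M = 213 kN·m/kg
  nickel superalloy: M = 123 kN·m/kg
  polycarbonate: M = 56.3 kN·m/kg
  bronze: M = 43.6 kN·m/kg
  gray cast iron: M = 25.8 kN·m/kg
Highest index: silicon nitride.

silicon nitride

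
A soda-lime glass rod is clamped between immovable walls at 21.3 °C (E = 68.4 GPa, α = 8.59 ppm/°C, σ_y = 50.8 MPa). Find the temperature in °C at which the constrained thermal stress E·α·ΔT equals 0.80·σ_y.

E·α·ΔT = 40.64 MPa ⇒ ΔT = 40.64 / (68.40×10³ × 8.59×10⁻⁶) = 69.17 K.
T = 21.3 + 69.17 = 90.47 °C.

90.5 °C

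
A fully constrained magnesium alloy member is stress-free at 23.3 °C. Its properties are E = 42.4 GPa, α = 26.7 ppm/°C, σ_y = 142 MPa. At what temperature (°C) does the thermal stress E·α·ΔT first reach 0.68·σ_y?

E·α·ΔT = 96.56 MPa ⇒ ΔT = 96.56 / (42.40×10³ × 26.7×10⁻⁶) = 85.29 K.
T = 23.3 + 85.29 = 108.6 °C.

109 °C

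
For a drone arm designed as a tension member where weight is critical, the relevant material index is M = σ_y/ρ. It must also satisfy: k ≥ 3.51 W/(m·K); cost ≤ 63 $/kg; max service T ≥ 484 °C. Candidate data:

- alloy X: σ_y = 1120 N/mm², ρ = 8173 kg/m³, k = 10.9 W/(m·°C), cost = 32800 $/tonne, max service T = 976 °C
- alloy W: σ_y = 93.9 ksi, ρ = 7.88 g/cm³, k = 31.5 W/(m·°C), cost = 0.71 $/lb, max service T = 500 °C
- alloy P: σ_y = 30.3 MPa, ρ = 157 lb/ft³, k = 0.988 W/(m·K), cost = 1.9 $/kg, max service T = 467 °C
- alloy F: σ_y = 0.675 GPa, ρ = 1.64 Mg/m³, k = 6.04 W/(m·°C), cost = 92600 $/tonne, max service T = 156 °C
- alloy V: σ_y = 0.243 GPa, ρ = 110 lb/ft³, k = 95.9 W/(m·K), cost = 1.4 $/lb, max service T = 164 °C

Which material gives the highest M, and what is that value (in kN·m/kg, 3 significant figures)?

alloy X, M = 137 kN·m/kg

Screen on constraints: k ≥ 3.51 W/(m·K); cost ≤ 63 $/kg; max service T ≥ 484 °C. Survivors: alloy X, alloy W.
Convert each candidate to consistent units, then evaluate M:
  alloy X: σ_y = 1120 MPa, ρ = 8173 kg/m³
  alloy W: σ_y = 647.4 MPa, ρ = 7880 kg/m³
  alloy X: M = 137 kN·m/kg
  alloy W: M = 82.2 kN·m/kg
Alloy X ranks first.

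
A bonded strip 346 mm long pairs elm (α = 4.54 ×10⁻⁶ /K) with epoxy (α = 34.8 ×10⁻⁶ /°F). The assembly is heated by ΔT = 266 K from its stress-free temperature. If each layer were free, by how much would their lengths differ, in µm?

5350 µm

epoxy: α = 34.8×10⁻⁶/°F × 9/5 = 62.6×10⁻⁶/K.
Δα = |4.54 − 62.6|×10⁻⁶/K = 58.1×10⁻⁶/K.
ΔL_mismatch = Δα·L·ΔT = 58.1×10⁻⁶ × 346.0 mm × 266.0 K = 5350 µm.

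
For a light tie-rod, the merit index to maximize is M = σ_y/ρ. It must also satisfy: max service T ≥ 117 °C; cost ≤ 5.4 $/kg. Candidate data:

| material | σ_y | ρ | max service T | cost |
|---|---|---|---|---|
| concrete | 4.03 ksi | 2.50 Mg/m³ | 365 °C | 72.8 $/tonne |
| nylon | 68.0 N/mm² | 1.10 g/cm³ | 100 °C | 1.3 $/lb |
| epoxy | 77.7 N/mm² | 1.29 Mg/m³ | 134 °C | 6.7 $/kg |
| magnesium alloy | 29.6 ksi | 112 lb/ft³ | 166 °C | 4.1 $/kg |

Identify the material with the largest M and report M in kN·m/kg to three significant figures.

magnesium alloy, M = 114 kN·m/kg

Screen on constraints: max service T ≥ 117 °C; cost ≤ 5.4 $/kg. Survivors: concrete, magnesium alloy.
After converting to SI:
  concrete: σ_y = 27.79 MPa, ρ = 2500 kg/m³
  magnesium alloy: σ_y = 204.1 MPa, ρ = 1794 kg/m³
  magnesium alloy: M = 114 kN·m/kg
  concrete: M = 11.1 kN·m/kg
Magnesium alloy ranks first.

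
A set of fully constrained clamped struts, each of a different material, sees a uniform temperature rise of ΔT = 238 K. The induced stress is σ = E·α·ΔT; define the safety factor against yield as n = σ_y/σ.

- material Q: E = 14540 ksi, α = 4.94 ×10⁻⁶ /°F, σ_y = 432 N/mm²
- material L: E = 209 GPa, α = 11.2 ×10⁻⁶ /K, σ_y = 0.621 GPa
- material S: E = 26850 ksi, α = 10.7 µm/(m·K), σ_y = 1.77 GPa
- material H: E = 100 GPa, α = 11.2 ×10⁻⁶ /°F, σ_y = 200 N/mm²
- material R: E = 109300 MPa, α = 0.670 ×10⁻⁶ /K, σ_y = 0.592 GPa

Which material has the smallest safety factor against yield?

material H

Converting E to GPa, α to ×10⁻⁶/K, σ_y to MPa, then σ and n for each:
  material Q: E = 100.2, α = 8.89, σ_y = 432.0 → σ = 212 MPa, n = 2.04
  material L: E = 209.0, α = 11.2, σ_y = 621.0 → σ = 557 MPa, n = 1.11
  material S: E = 185.1, α = 10.7, σ_y = 1770 → σ = 471 MPa, n = 3.75
  material H: E = 100.0, α = 20.2, σ_y = 200.0 → σ = 480 MPa, n = 0.417
  material R: E = 109.3, α = 0.670, σ_y = 592.0 → σ = 17.4 MPa, n = 34.0
The minimum is material H at n = 0.417.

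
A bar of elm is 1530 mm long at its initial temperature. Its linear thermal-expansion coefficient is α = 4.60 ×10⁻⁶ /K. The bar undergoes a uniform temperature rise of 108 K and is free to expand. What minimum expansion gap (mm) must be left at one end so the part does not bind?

ΔL = α·L₀·ΔT = 4.60×10⁻⁶ × 1530 mm × 108.0 K = 0.760 mm.

0.760 mm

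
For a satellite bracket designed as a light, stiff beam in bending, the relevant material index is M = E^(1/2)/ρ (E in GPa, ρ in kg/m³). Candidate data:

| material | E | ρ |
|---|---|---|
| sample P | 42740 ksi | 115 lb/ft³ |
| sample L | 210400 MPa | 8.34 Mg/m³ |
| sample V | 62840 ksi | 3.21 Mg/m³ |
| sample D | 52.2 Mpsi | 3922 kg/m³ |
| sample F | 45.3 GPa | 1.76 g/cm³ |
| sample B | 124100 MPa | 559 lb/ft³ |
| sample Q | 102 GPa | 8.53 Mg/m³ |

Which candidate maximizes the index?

Convert each candidate to consistent units, then evaluate M:
  sample P: E = 294.7 GPa, ρ = 1842 kg/m³
  sample L: E = 210.4 GPa, ρ = 8340 kg/m³
  sample V: E = 433.3 GPa, ρ = 3210 kg/m³
  sample D: E = 359.9 GPa, ρ = 3922 kg/m³
  sample F: E = 45.30 GPa, ρ = 1760 kg/m³
  sample B: E = 124.1 GPa, ρ = 8954 kg/m³
  sample Q: E = 102.0 GPa, ρ = 8530 kg/m³
  sample P: M = 9.32×10⁻³
  sample V: M = 6.48×10⁻³
  sample D: M = 4.84×10⁻³
  sample F: M = 3.82×10⁻³
  sample L: M = 1.74×10⁻³
  sample B: M = 1.24×10⁻³
  sample Q: M = 1.18×10⁻³
Sample P ranks first.

sample P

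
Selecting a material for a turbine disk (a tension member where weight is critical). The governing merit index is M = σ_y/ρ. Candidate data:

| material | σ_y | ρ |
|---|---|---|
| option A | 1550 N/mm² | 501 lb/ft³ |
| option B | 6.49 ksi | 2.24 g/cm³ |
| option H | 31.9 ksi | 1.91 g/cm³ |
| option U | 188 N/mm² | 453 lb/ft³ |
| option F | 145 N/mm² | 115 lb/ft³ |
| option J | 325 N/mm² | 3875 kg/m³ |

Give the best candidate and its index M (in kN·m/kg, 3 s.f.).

option A, M = 193 kN·m/kg

After converting to SI:
  option A: σ_y = 1550 MPa, ρ = 8025 kg/m³
  option B: σ_y = 44.75 MPa, ρ = 2240 kg/m³
  option H: σ_y = 219.9 MPa, ρ = 1910 kg/m³
  option U: σ_y = 188.0 MPa, ρ = 7256 kg/m³
  option F: σ_y = 145.0 MPa, ρ = 1842 kg/m³
  option J: σ_y = 325.0 MPa, ρ = 3875 kg/m³
  option A: M = 193 kN·m/kg
  option H: M = 115 kN·m/kg
  option J: M = 83.9 kN·m/kg
  option F: M = 78.7 kN·m/kg
  option U: M = 25.9 kN·m/kg
  option B: M = 20.0 kN·m/kg
Option A ranks first.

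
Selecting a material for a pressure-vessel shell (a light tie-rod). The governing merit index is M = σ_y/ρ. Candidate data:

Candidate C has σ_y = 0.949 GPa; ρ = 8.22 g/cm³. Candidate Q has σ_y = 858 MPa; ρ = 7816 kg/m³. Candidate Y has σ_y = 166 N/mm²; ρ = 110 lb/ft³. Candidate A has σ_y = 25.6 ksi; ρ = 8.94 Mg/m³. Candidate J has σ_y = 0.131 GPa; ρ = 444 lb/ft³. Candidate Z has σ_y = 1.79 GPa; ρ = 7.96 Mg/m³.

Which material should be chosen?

Convert each candidate to consistent units, then evaluate M:
  candidate C: σ_y = 949.0 MPa, ρ = 8220 kg/m³
  candidate Q: σ_y = 858.0 MPa, ρ = 7816 kg/m³
  candidate Y: σ_y = 166.0 MPa, ρ = 1762 kg/m³
  candidate A: σ_y = 176.5 MPa, ρ = 8940 kg/m³
  candidate J: σ_y = 131.0 MPa, ρ = 7112 kg/m³
  candidate Z: σ_y = 1790 MPa, ρ = 7960 kg/m³
  candidate Z: M = 225 kN·m/kg
  candidate C: M = 115 kN·m/kg
  candidate Q: M = 110 kN·m/kg
  candidate Y: M = 94.2 kN·m/kg
  candidate A: M = 19.7 kN·m/kg
  candidate J: M = 18.4 kN·m/kg
Highest index: candidate Z.

candidate Z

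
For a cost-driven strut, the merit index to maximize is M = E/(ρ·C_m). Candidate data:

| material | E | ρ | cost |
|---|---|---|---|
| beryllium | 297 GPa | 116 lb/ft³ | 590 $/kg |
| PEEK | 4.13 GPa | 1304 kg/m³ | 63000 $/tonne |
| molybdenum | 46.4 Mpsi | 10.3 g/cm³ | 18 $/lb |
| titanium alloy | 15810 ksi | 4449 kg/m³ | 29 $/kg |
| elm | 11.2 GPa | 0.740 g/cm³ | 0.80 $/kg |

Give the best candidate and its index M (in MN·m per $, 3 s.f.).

elm, M = 18.9 MN·m per $

Normalizing units and computing the index:
  beryllium: E = 297.0 GPa, ρ = 1858 kg/m³, cost = 590.0 $/kg
  PEEK: E = 4.130 GPa, ρ = 1304 kg/m³, cost = 63.00 $/kg
  molybdenum: E = 319.9 GPa, ρ = 10300 kg/m³, cost = 39.68 $/kg
  titanium alloy: E = 109.0 GPa, ρ = 4449 kg/m³, cost = 29.00 $/kg
  elm: E = 11.20 GPa, ρ = 740.0 kg/m³, cost = 0.8000 $/kg
  elm: M = 18.9 MN·m per $
  titanium alloy: M = 0.845 MN·m per $
  molybdenum: M = 0.783 MN·m per $
  beryllium: M = 0.271 MN·m per $
  PEEK: M = 0.0503 MN·m per $
Elm has the largest M.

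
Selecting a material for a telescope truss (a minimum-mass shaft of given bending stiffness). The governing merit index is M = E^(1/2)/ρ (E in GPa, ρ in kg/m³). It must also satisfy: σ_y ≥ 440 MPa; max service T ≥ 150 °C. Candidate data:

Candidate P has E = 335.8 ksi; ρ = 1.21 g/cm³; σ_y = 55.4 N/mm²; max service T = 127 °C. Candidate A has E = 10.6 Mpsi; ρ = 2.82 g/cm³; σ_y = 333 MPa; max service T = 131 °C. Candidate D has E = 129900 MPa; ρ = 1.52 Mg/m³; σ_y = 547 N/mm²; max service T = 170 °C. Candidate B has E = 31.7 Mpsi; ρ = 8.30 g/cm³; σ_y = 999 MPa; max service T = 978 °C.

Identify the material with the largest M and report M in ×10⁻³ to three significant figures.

candidate D, M = 7.50×10⁻³

Screen on constraints: σ_y ≥ 440 MPa; max service T ≥ 150 °C. Survivors: candidate D, candidate B.
Putting every candidate on a common basis:
  candidate D: E = 129.9 GPa, ρ = 1520 kg/m³
  candidate B: E = 218.6 GPa, ρ = 8300 kg/m³
  candidate D: M = 7.50×10⁻³
  candidate B: M = 1.78×10⁻³
Candidate D has the largest M.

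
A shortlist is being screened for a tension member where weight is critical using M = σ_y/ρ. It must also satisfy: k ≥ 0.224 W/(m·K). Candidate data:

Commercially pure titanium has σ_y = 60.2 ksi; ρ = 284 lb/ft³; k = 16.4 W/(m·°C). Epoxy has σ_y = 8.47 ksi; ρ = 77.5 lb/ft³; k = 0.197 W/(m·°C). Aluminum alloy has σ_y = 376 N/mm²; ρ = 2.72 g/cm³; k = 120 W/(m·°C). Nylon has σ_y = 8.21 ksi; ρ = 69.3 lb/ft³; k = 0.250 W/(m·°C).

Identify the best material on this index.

aluminum alloy

Screen on constraints: k ≥ 0.224 W/(m·K). Survivors: commercially pure titanium, aluminum alloy, nylon.
Putting every candidate on a common basis:
  commercially pure titanium: σ_y = 415.1 MPa, ρ = 4549 kg/m³
  aluminum alloy: σ_y = 376.0 MPa, ρ = 2720 kg/m³
  nylon: σ_y = 56.61 MPa, ρ = 1110 kg/m³
  aluminum alloy: M = 138 kN·m/kg
  commercially pure titanium: M = 91.2 kN·m/kg
  nylon: M = 51.0 kN·m/kg
Highest index: aluminum alloy.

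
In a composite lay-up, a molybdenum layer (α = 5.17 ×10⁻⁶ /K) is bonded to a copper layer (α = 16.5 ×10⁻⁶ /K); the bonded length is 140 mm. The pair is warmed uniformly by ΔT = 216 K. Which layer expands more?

copper

α(molybdenum) = 5.17×10⁻⁶/K vs α(copper) = 16.5×10⁻⁶/K.
Higher α expands more for the same ΔT: copper.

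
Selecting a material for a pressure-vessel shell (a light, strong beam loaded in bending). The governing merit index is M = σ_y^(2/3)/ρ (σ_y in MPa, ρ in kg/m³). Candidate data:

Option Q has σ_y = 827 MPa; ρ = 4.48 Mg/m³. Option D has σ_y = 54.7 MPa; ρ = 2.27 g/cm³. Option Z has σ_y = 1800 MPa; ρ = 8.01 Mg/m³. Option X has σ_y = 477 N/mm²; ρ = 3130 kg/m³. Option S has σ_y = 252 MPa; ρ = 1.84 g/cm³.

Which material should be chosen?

In SI units:
  option Q: σ_y = 827.0 MPa, ρ = 4480 kg/m³
  option D: σ_y = 54.70 MPa, ρ = 2270 kg/m³
  option Z: σ_y = 1800 MPa, ρ = 8010 kg/m³
  option X: σ_y = 477.0 MPa, ρ = 3130 kg/m³
  option S: σ_y = 252.0 MPa, ρ = 1840 kg/m³
  option S: M = 21.7×10⁻³
  option Q: M = 19.7×10⁻³
  option X: M = 19.5×10⁻³
  option Z: M = 18.5×10⁻³
  option D: M = 6.35×10⁻³
The maximum is for option S.

option S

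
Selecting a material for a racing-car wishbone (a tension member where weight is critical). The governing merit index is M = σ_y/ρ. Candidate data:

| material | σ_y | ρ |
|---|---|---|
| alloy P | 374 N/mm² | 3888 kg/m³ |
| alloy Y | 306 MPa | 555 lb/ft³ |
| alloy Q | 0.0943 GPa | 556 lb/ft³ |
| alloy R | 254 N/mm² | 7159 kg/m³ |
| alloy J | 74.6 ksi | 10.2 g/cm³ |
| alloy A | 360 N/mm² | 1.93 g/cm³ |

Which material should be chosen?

alloy A

After converting to SI:
  alloy P: σ_y = 374.0 MPa, ρ = 3888 kg/m³
  alloy Y: σ_y = 306.0 MPa, ρ = 8890 kg/m³
  alloy Q: σ_y = 94.30 MPa, ρ = 8906 kg/m³
  alloy R: σ_y = 254.0 MPa, ρ = 7159 kg/m³
  alloy J: σ_y = 514.3 MPa, ρ = 10200 kg/m³
  alloy A: σ_y = 360.0 MPa, ρ = 1930 kg/m³
  alloy A: M = 187 kN·m/kg
  alloy P: M = 96.2 kN·m/kg
  alloy J: M = 50.4 kN·m/kg
  alloy R: M = 35.5 kN·m/kg
  alloy Y: M = 34.4 kN·m/kg
  alloy Q: M = 10.6 kN·m/kg
The maximum is for alloy A.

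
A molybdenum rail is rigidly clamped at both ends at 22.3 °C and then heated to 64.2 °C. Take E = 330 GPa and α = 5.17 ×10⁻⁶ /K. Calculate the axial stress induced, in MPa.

71.5 MPa

ΔT = 41.90 K. Constrained thermal stress σ = E·α·ΔT = 330.0×10³ MPa × 5.17×10⁻⁶ × 41.90 = 71.5 MPa (compressive).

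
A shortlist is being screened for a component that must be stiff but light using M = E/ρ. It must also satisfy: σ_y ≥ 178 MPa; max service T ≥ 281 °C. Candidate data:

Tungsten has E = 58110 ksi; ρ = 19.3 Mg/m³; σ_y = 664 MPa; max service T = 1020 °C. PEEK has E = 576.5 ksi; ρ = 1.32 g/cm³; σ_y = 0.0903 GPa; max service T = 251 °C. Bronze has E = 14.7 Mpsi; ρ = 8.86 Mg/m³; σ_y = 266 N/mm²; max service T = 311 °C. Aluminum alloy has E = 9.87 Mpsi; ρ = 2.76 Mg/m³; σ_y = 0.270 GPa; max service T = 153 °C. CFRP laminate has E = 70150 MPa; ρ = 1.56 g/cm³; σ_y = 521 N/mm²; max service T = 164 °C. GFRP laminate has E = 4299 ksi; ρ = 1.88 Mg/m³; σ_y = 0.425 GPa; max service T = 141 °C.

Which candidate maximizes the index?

Screen on constraints: σ_y ≥ 178 MPa; max service T ≥ 281 °C. Survivors: tungsten, bronze.
After converting to SI:
  tungsten: E = 400.7 GPa, ρ = 19300 kg/m³
  bronze: E = 101.4 GPa, ρ = 8860 kg/m³
  tungsten: M = 20.8 MN·m/kg
  bronze: M = 11.4 MN·m/kg
Tungsten has the largest M.

tungsten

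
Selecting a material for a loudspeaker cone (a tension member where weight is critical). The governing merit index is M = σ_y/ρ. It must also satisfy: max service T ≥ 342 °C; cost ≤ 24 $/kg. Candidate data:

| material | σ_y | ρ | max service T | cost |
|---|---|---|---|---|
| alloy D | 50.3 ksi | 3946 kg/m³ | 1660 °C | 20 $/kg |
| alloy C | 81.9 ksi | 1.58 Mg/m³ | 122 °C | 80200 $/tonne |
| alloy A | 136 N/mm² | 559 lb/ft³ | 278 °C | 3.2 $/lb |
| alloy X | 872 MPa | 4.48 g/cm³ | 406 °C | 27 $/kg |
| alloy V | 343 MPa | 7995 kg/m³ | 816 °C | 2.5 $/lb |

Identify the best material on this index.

alloy D

Screen on constraints: max service T ≥ 342 °C; cost ≤ 24 $/kg. Survivors: alloy D, alloy V.
Normalizing units and computing the index:
  alloy D: σ_y = 346.8 MPa, ρ = 3946 kg/m³
  alloy V: σ_y = 343.0 MPa, ρ = 7995 kg/m³
  alloy D: M = 87.9 kN·m/kg
  alloy V: M = 42.9 kN·m/kg
Highest index: alloy D.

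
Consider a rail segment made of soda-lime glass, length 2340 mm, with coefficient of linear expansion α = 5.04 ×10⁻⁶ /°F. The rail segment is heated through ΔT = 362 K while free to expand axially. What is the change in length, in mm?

7.68 mm

Convert α: 5.04×10⁻⁶/°F × (9/5) = 9.07×10⁻⁶/K.
ΔL = α·L₀·ΔT = 9.07×10⁻⁶ × 2340 mm × 362.0 K = 7.68 mm.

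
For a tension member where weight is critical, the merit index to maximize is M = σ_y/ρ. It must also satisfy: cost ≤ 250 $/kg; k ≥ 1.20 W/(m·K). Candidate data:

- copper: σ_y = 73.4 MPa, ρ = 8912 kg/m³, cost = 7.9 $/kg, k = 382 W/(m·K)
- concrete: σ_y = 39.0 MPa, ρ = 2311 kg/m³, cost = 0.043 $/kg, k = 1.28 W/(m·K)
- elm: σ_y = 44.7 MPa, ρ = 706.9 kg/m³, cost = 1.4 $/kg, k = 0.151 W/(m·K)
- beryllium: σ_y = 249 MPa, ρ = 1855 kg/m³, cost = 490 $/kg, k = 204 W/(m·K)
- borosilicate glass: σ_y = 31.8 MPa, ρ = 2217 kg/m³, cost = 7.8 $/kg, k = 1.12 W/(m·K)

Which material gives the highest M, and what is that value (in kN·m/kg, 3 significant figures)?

concrete, M = 16.9 kN·m/kg

Screen on constraints: cost ≤ 250 $/kg; k ≥ 1.20 W/(m·K). Survivors: copper, concrete.
Per-candidate index values:
  concrete: M = 16.9 kN·m/kg
  copper: M = 8.24 kN·m/kg
The maximum is for concrete.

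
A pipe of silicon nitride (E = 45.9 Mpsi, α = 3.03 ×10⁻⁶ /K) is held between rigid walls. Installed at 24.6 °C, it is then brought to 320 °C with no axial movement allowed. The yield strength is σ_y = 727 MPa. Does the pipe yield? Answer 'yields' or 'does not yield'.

does not yield

E = 45.9 Mpsi = 316.5 GPa.
ΔT = 295.4 K. Constrained thermal stress σ = E·α·ΔT = 316.5×10³ MPa × 3.03×10⁻⁶ × 295.4 = 283 MPa (compressive).
Compare to σ_y = 727 MPa: σ < σ_y, so it does not yield.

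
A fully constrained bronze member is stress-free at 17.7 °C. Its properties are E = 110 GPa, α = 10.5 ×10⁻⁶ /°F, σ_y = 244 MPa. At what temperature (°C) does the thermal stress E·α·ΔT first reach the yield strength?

135 °C

α = 10.5×10⁻⁶/°F × 9/5 = 18.9×10⁻⁶/K.
E·α·ΔT = 244.0 MPa ⇒ ΔT = 244.0 / (110.0×10³ × 18.9×10⁻⁶) = 117.4 K.
T = 17.7 + 117.4 = 135.1 °C.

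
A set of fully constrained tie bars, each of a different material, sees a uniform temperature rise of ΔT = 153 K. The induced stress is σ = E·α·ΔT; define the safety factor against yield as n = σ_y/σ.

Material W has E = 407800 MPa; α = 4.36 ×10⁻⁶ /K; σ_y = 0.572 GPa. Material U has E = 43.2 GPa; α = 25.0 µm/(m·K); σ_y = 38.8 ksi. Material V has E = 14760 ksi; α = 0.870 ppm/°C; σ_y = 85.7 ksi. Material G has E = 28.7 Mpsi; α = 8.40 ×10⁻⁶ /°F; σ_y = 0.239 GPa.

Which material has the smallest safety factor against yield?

material G

With everything in SI (GPa, ×10⁻⁶/K, MPa):
  material W: E = 407.8, α = 4.36, σ_y = 572.0 → σ = 272 MPa, n = 2.10
  material U: E = 43.20, α = 25.0, σ_y = 267.5 → σ = 165 MPa, n = 1.62
  material V: E = 101.8, α = 0.870, σ_y = 590.9 → σ = 13.5 MPa, n = 43.6
  material G: E = 197.9, α = 15.1, σ_y = 239.0 → σ = 458 MPa, n = 0.522
Material G has the lowest safety factor, n = 0.522.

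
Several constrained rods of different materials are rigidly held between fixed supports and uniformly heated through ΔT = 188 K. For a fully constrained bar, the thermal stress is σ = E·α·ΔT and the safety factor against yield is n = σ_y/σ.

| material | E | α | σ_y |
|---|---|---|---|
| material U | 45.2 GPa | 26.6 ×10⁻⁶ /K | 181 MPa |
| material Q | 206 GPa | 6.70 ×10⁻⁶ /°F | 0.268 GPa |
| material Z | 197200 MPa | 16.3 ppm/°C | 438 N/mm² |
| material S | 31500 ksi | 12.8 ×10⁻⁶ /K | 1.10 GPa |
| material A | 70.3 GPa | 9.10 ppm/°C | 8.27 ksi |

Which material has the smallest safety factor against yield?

In consistent units (E in GPa, α in ×10⁻⁶/K, σ_y in MPa):
  material U: E = 45.20, α = 26.6, σ_y = 181.0 → σ = 226 MPa, n = 0.801
  material Q: E = 206.0, α = 12.1, σ_y = 268.0 → σ = 467 MPa, n = 0.574
  material Z: E = 197.2, α = 16.3, σ_y = 438.0 → σ = 604 MPa, n = 0.725
  material S: E = 217.2, α = 12.8, σ_y = 1100 → σ = 523 MPa, n = 2.10
  material A: E = 70.30, α = 9.10, σ_y = 57.02 → σ = 120 MPa, n = 0.474
Smallest n: material A with n = 0.474.

material A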